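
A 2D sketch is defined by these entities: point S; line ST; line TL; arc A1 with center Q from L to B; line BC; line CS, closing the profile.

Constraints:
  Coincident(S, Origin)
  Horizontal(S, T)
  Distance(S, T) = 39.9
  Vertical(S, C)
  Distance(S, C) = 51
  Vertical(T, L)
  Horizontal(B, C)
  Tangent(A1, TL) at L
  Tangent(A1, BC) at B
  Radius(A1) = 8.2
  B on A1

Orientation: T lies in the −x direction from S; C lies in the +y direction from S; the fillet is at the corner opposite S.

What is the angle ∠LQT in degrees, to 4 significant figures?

79.15°

S is at the origin; ST is horizontal with |ST| = 39.9 and T on the −x side, so T = (-39.90, 0.000). SC is vertical with |SC| = 51.0 and C on the +y side, so C = (0.000, 51.00). The virtual corner opposite S is at (-39.90, 51.00). Since A1 is tangent to TL there, QL ⟂ TL and since A1 is tangent to BC there, QB ⟂ BC, with radius 8.2, so the center Q sits 8.2 in from both sides at Q = (-31.70, 42.80). That places the tangent points at L = (-39.90, 42.80) on TL and B = (-31.70, 51.00) on BC. Then cos ∠LQT = QL·QT / (|QL||QT|), giving 79.15°.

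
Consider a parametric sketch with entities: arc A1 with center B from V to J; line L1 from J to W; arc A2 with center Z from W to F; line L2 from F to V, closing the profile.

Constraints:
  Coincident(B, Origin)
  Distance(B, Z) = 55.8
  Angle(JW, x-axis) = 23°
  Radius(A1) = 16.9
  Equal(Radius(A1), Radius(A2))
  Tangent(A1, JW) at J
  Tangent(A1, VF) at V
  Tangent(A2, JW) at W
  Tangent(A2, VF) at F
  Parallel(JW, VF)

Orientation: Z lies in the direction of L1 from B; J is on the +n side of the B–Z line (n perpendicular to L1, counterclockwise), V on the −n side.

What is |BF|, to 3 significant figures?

58.3

The slot axis is L1's direction at 23.0°, so u = (cos 23.0°, sin 23.0°) = (0.921, 0.391) and n = (−sin 23.0°, cos 23.0°) = (-0.391, 0.921). B is at the origin and Z lies 55.8 along u from B, so Z = 55.8·u = (51.4, 21.8). Tangency of A1 to both parallel lines with radius 16.9 puts J and V at B ± 16.9·n: J = (-6.60, 15.6), V = (6.60, -15.6). Equal radii place W and F the same way about Z: W = Z + 16.9·n = (44.8, 37.4), F = Z − 16.9·n = (58.0, 6.25). Then |BF| = |F − B| = 58.3.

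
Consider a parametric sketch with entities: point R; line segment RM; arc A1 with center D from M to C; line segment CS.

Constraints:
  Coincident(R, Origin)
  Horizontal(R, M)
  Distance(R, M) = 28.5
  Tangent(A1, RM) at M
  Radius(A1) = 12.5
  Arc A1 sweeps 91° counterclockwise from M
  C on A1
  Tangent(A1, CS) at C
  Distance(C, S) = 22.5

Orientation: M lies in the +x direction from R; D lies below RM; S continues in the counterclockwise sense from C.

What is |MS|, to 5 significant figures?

37.237

R is at the origin; R and M share the same y with |RM| = 28.5 and M on the +x side, so M = (28.500, 0.0000). Since A1 is tangent to RM there, DM ⟂ RM, so D = M + (0, -12.5) = (28.500, -12.500). On A1, M sits at bearing 90° from D; a 91° counterclockwise sweep puts C at bearing 181°, so C = D + 12.5·(cos 181°, sin 181°) = (16.002, -12.718). Since A1 is tangent to CS there, DC ⟂ CS, so CS runs along (−sin 181°, cos 181°); with |CS| = 22.5, S = (16.395, -35.215). Then |MS| = |S − M| = 37.237.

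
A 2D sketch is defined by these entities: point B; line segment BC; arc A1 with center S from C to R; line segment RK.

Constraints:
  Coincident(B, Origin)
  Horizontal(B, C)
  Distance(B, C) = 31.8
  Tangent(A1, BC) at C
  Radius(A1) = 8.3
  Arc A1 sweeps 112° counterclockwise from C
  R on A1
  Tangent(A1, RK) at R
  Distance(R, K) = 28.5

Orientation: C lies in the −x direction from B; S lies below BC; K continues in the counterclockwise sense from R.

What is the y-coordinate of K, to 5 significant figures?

-37.834

B is at the origin; BC is horizontal with |BC| = 31.8 and C on the −x side, so C = (-31.800, 0.0000). Tangency of A1 to BC means the radius SC is perpendicular to BC, so S = C + (0, -8.3) = (-31.800, -8.3000). On A1, C sits at bearing 90° from S; a 112° counterclockwise sweep puts R at bearing 202°, so R = S + 8.3·(cos 202°, sin 202°) = (-39.496, -11.409). Since A1 is tangent to RK there, SR ⟂ RK, so RK runs along (−sin 202°, cos 202°); with |RK| = 28.5, K = (-28.819, -37.834). So K.y = -37.834.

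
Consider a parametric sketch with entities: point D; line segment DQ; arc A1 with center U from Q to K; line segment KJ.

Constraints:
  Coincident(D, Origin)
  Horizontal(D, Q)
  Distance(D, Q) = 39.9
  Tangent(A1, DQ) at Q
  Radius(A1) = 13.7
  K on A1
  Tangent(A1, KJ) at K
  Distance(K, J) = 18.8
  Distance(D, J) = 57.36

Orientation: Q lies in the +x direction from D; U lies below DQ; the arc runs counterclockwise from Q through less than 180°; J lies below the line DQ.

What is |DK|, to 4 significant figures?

38.62

D is at the origin; DQ is horizontal with |DQ| = 39.9 and Q on the +x side, so Q = (39.90, 0.000). Tangency of A1 to DQ means the radius UQ is perpendicular to DQ, so U = Q + (0, -13.7) = (39.90, -13.70). Since UK ⟂ KJ (tangency), |UJ| = √(13.7² + 18.8²) = 23.26 regardless of where K sits on A1. So J lies on both circle(D, 57.36) and circle(U, 23.26); the below-DQ intersection is J = (44.20, -36.56). K is the foot of the tangent from J: K = (30.51, -23.67).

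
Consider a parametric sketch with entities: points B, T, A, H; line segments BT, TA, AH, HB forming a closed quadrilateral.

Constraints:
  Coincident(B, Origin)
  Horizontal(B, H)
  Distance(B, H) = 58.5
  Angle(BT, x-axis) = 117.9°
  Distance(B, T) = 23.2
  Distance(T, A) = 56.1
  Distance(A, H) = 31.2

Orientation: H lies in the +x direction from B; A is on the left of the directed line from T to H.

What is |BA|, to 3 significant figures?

52.8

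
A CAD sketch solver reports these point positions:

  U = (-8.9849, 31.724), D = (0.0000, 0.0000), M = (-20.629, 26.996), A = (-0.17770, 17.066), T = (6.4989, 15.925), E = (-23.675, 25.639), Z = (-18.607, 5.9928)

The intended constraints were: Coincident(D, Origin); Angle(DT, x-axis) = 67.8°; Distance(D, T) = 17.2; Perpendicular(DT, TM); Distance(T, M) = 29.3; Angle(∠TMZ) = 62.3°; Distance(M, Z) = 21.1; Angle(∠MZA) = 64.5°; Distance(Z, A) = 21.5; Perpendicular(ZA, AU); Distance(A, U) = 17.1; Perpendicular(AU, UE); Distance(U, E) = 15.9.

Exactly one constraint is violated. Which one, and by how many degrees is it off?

Perpendicular(AU, UE) — off by 8.50°.

D = (0.00, 0.00) ✓; DT at 67.80° ✓; |DT| = 17.20 ✓; ∠(DT, TM) = 90.00° ✓; |TM| = 29.30 ✓; ∠TMZ = 62.30° ✓; |MZ| = 21.10 ✓; ∠MZA = 64.50° ✓; |ZA| = 21.50 ✓; ∠(ZA, AU) = 90.00° ✓; |AU| = 17.10 ✓; ∠(AU, UE) = 81.50° ✗; |UE| = 15.90 ✓.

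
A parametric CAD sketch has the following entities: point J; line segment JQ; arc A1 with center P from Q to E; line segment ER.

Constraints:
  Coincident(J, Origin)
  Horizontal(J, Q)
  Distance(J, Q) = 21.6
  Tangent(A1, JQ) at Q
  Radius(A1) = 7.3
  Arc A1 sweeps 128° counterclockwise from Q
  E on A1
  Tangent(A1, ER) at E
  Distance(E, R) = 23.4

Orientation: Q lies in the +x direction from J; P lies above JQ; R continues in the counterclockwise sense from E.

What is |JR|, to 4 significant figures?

32.89

J is at the origin; JQ is horizontal with |JQ| = 21.6 and Q on the +x side, so Q = (21.60, 0.000). Tangency of A1 to JQ means the radius PQ is perpendicular to JQ, so P = Q + (0, 7.3) = (21.60, 7.300). On A1, Q sits at bearing -90° from P; a 128° counterclockwise sweep puts E at bearing 38°, so E = P + 7.3·(cos 38°, sin 38°) = (27.35, 11.79). The tangent condition forces PE to be normal to ER, so ER runs along (−sin 38°, cos 38°); with |ER| = 23.4, R = (12.95, 30.23). Then |JR| = |R − J| = 32.89.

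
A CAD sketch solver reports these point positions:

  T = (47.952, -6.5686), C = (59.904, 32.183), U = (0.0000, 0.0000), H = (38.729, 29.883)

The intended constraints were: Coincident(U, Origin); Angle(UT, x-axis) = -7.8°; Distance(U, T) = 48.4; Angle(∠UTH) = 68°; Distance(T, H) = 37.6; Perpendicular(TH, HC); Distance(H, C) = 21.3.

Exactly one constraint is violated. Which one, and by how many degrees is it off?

Perpendicular(TH, HC) — off by 8.00°.

U = (0.00, 0.00) ✓; UT at -7.800° ✓; |UT| = 48.40 ✓; ∠UTH = 68.00° ✓; |TH| = 37.60 ✓; ∠(TH, HC) = 98.00° ✗; |HC| = 21.30 ✓.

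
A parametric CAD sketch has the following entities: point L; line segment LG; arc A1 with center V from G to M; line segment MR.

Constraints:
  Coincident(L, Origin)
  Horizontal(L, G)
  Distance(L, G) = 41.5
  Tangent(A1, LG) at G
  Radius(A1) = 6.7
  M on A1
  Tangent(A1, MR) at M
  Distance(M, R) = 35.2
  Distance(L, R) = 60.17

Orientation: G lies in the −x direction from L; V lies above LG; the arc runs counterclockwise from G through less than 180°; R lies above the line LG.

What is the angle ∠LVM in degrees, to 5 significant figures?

21.671°

L is at the origin; L and G share the same y with |LG| = 41.5 and G on the −x side, so G = (-41.500, 0.0000). Tangency of A1 to LG means the radius VG is perpendicular to LG, so V = G + (0, 6.7) = (-41.500, 6.7000). Since VM ⟂ MR (tangency), |VR| = √(6.7² + 35.2²) = 35.832 regardless of where M sits on A1. So R lies on both circle(L, 60.17) and circle(V, 35.832); the above-LG intersection is R = (-42.577, 42.516). M is the foot of the tangent from R: M = (-34.959, 8.1501).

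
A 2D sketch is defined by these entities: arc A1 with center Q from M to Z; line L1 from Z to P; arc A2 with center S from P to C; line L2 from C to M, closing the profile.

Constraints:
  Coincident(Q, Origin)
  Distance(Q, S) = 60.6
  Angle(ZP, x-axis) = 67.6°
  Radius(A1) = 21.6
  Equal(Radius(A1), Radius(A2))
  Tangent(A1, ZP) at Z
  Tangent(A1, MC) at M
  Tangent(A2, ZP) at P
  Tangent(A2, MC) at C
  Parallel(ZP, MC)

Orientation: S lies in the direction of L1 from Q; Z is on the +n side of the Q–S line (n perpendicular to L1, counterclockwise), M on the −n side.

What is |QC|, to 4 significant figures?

64.33

The slot axis is L1's direction at 67.6°, so u = (cos 67.6°, sin 67.6°) = (0.3811, 0.9245) and n = (−sin 67.6°, cos 67.6°) = (-0.9245, 0.3811). Q is at the origin and S lies 60.6 along u from Q, so S = 60.6·u = (23.09, 56.03). Tangency of A1 to both parallel lines with radius 21.6 puts Z and M at Q ± 21.6·n: Z = (-19.97, 8.231), M = (19.97, -8.231). Equal radii place P and C the same way about S: P = S + 21.6·n = (3.123, 64.26), C = S − 21.6·n = (43.06, 47.80). Then |QC| = |C − Q| = 64.33.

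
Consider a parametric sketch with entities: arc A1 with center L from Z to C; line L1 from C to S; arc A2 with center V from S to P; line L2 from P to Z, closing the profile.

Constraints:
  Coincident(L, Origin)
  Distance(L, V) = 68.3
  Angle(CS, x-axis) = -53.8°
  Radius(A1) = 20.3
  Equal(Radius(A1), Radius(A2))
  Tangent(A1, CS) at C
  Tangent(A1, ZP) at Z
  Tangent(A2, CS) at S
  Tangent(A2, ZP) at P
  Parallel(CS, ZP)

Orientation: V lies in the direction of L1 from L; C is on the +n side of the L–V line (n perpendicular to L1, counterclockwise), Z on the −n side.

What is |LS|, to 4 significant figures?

71.25

The slot axis is L1's direction at -53.8°, so u = (cos -53.8°, sin -53.8°) = (0.5906, -0.8070) and n = (−sin -53.8°, cos -53.8°) = (0.8070, 0.5906). L is at the origin and V lies 68.3 along u from L, so V = 68.3·u = (40.34, -55.12). Tangency of A1 to both parallel lines with radius 20.3 puts C and Z at L ± 20.3·n: C = (16.38, 11.99), Z = (-16.38, -11.99). Equal radii place S and P the same way about V: S = V + 20.3·n = (56.72, -43.13), P = V − 20.3·n = (23.96, -67.10). Then |LS| = |S − L| = 71.25.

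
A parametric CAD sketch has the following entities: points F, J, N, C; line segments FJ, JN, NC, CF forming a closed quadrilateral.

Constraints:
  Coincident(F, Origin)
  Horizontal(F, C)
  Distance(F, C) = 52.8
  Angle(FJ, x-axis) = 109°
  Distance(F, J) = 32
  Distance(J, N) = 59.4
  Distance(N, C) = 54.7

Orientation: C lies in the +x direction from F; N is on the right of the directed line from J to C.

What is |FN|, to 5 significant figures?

27.545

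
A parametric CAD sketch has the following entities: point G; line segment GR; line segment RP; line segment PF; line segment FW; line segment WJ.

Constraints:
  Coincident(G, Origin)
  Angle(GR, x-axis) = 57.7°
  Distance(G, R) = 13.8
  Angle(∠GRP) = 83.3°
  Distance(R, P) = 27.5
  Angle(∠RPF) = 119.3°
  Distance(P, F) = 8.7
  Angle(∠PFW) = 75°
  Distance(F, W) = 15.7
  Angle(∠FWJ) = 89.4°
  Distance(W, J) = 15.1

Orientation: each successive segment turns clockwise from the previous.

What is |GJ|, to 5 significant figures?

20.371

G is at the origin; GR runs at 57.7° with length 13.8, so R = (7.3741, 11.665). ∠GRP = 83.3° gives RP at -39.000° from the x-axis; with |RP| = 27.5, P = (28.746, -5.6417). ∠RPF = 119.3° gives PF at -99.700° from the x-axis; with |PF| = 8.7, F = (27.280, -14.217). ∠PFW = 75.0° gives FW at 155.30° from the x-axis; with |FW| = 15.7, W = (13.016, -7.6568). ∠FWJ = 89.4° gives WJ at 64.700° from the x-axis; with |WJ| = 15.1, J = (19.469, 5.9948). Then |GJ| = |J − G| = 20.371.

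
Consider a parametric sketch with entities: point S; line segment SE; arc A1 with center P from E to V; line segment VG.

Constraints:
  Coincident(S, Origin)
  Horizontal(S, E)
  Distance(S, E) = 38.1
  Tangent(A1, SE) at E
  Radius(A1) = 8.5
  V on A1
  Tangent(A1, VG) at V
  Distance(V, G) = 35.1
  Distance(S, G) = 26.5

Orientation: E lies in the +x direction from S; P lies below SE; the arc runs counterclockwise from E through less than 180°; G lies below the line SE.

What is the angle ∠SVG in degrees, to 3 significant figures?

46.0°

S is at the origin; S and E share the same y with |SE| = 38.1 and E on the +x side, so E = (38.1, 0.00). Since A1 is tangent to SE there, PE ⟂ SE, so P = E + (0, -8.5) = (38.1, -8.50). Since PV ⟂ VG (tangency), |PG| = √(8.5² + 35.1²) = 36.1 regardless of where V sits on A1. So G lies on both circle(S, 26.5) and circle(P, 36.1); the below-SE intersection is G = (6.36, -25.7). V is the foot of the tangent from G: V = (32.4, -2.19).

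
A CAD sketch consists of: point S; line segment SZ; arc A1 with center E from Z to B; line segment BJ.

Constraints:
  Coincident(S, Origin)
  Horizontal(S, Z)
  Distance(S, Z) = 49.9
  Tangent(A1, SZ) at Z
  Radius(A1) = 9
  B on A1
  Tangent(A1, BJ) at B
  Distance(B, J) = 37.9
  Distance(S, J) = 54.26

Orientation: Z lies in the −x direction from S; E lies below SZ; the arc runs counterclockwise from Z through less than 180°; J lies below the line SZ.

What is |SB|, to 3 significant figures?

58.7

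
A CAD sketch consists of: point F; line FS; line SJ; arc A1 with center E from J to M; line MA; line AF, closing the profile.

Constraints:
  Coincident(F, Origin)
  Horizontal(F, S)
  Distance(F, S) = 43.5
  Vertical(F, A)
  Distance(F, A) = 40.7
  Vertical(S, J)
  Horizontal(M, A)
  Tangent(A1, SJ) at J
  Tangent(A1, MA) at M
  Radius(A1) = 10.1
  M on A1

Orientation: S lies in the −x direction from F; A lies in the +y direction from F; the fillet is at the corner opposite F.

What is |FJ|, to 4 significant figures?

53.18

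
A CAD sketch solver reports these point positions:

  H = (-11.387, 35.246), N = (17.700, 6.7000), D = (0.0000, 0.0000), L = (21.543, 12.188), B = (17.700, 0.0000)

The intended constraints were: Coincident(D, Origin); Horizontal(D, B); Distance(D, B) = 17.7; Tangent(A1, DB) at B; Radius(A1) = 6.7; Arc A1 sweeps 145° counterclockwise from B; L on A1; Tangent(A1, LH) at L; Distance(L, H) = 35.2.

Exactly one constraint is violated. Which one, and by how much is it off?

Distance(L, H) = 35.2 — off by 5.00.

D = (0.00, 0.00) ✓; D.y = 0.00, B.y = 0.00 ✓; |DB| = 17.70 ✓; ∠(NB, BD) = 90.00° ✓; |NB| = 6.700 ✓; bearing(N→L) − bearing(N→B) = 145.0° ✓; |NL| = 6.700 ✓; ∠(NL, LH) = 90.00° ✓; |LH| = 40.20 ✗.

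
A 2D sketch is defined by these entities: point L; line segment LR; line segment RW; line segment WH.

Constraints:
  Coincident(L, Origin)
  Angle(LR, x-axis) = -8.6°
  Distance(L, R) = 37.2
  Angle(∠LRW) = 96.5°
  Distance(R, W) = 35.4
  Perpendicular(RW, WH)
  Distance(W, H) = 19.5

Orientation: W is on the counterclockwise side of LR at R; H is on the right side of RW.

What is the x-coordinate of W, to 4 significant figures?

46.00

L is at the origin; LR runs at -8.6° with length 37.2, so R = 37.2·(cos -8.6°, sin -8.6°) = (36.78, -5.563). ∠LRW = 96.5°, so RW runs at -8.6° + (180° − 96.5°) = 74.90° from the x-axis; with |RW| = 35.4, W = R + 35.4·(cos 74.90°, sin 74.90°) = (46.00, 28.62). So W.x = 46.00.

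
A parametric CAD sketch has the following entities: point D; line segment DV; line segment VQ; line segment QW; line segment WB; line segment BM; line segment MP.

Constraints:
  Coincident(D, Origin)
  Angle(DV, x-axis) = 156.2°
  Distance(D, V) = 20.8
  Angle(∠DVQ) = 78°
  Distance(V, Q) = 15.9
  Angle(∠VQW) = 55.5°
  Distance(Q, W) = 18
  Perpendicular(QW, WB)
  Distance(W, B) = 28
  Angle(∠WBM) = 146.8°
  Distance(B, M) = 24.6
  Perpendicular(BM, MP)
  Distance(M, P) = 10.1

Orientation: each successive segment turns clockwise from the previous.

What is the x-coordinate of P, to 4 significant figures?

-51.59

D is at the origin; DV runs at 156.2° with length 20.8, so V = (-19.03, 8.394). ∠DVQ = 78.0° gives VQ at 54.20° from the x-axis; with |VQ| = 15.9, Q = (-9.730, 21.29). ∠VQW = 55.5° gives QW at -70.30° from the x-axis; with |QW| = 18.0, W = (-3.663, 4.343). QW is perpendicular to WB, so WB runs at -160.3°; with |WB| = 28.0, B = (-30.02, -5.095). ∠WBM = 146.8° gives BM at 166.5° from the x-axis; with |BM| = 24.6, M = (-53.94, 0.6473). BM is perpendicular to MP, so MP runs at 76.50°; with |MP| = 10.1, P = (-51.59, 10.47). So P.x = -51.59.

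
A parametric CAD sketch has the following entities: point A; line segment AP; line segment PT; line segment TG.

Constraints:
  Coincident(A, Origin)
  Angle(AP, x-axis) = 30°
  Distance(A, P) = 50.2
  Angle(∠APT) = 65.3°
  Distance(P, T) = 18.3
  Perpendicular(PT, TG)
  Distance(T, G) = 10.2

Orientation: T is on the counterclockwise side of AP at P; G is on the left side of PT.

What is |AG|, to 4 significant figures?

35.51

A is at the origin; AP runs at 30.0° with length 50.2, so P = 50.2·(cos 30.0°, sin 30.0°) = (43.47, 25.10). ∠APT = 65.3°, so PT runs at 30.0° + (180° − 65.3°) = 144.7° from the x-axis; with |PT| = 18.3, T = P + 18.3·(cos 144.7°, sin 144.7°) = (28.54, 35.67). The perpendicularity gives TG at right angles to PT; with |TG| = 10.2 on the left of PT, G = T + 10.2·(-0.5779, -0.8161) = (22.65, 27.35). Then |AG| = |G − A| = 35.51.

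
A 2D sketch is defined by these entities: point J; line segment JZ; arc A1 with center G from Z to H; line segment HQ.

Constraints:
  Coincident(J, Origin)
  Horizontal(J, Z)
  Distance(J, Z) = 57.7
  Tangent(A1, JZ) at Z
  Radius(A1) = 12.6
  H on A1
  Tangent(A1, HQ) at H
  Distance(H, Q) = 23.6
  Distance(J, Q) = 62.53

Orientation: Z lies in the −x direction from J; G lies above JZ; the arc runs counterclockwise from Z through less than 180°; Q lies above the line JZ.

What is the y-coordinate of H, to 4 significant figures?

14.88

J is at the origin; J and Z share the same y with |JZ| = 57.7 and Z on the −x side, so Z = (-57.70, 0.000). A1 meets JZ tangentially, so GZ is at right angles to JZ, so G = Z + (0, 12.6) = (-57.70, 12.60). Since GH ⟂ HQ (tangency), |GQ| = √(12.6² + 23.6²) = 26.75 regardless of where H sits on A1. So Q lies on both circle(J, 62.53) and circle(G, 26.75); the above-JZ intersection is Q = (-49.59, 38.09). H is the foot of the tangent from Q: H = (-45.31, 14.88).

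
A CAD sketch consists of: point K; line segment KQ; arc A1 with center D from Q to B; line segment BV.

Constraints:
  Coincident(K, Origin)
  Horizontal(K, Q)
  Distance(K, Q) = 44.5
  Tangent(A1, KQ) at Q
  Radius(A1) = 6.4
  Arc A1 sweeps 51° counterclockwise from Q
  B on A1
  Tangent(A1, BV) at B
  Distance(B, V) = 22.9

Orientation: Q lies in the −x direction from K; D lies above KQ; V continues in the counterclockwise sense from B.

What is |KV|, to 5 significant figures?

32.211

On A1, Q sits at bearing -90° from D; a 51° counterclockwise sweep puts B at bearing -39°, so B = D + 6.4·(cos -39°, sin -39°) = (-39.526, 2.3723). Tangency of A1 to BV means the radius DB is perpendicular to BV, so BV runs along (−sin -39°, cos -39°); with |BV| = 22.9, V = (-25.115, 20.169). Then |KV| = |V − K| = 32.211.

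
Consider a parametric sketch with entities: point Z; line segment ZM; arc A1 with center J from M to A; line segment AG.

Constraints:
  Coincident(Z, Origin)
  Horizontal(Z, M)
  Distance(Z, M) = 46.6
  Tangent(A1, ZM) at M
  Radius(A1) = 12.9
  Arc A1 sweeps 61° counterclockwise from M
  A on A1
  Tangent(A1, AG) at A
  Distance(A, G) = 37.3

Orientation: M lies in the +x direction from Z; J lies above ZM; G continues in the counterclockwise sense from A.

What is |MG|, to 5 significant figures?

49.035

On A1, M sits at bearing -90° from J; a 61° counterclockwise sweep puts A at bearing -29°, so A = J + 12.9·(cos -29°, sin -29°) = (57.883, 6.6460). Since A1 is tangent to AG there, JA ⟂ AG, so AG runs along (−sin -29°, cos -29°); with |AG| = 37.3, G = (75.966, 39.269). Then |MG| = |G − M| = 49.035.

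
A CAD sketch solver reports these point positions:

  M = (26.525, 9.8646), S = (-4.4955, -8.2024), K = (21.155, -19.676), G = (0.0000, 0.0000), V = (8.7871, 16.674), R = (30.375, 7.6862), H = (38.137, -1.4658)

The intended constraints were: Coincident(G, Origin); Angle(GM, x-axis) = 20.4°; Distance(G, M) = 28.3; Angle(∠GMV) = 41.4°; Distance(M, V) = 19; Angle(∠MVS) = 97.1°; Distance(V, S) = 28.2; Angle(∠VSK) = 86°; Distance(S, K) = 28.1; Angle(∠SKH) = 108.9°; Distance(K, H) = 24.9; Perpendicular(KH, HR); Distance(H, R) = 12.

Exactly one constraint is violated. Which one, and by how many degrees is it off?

Perpendicular(KH, HR) — off by 6.70°.

G = (0.00, 0.00) ✓; GM at 20.40° ✓; |GM| = 28.30 ✓; ∠GMV = 41.40° ✓; |MV| = 19.00 ✓; ∠MVS = 97.10° ✓; |VS| = 28.20 ✓; ∠VSK = 86.00° ✓; |SK| = 28.10 ✓; ∠SKH = 108.9° ✓; |KH| = 24.90 ✓; ∠(KH, HR) = 83.30° ✗; |HR| = 12.00 ✓.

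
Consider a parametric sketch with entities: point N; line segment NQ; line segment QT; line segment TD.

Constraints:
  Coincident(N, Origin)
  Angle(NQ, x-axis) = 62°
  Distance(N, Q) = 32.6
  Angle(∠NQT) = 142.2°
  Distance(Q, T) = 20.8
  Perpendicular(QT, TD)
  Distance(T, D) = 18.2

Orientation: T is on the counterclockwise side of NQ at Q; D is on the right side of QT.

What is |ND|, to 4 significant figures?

60.21

N is at the origin; NQ runs at 62.0° with length 32.6, so Q = 32.6·(cos 62.0°, sin 62.0°) = (15.30, 28.78). ∠NQT = 142.2°, so QT runs at 62.0° + (180° − 142.2°) = 99.80° from the x-axis; with |QT| = 20.8, T = Q + 20.8·(cos 99.80°, sin 99.80°) = (11.76, 49.28). The perpendicularity gives TD at right angles to QT; with |TD| = 18.2 on the right of QT, D = T + 18.2·(0.9854, 0.1702) = (29.70, 52.38). Then |ND| = |D − N| = 60.21.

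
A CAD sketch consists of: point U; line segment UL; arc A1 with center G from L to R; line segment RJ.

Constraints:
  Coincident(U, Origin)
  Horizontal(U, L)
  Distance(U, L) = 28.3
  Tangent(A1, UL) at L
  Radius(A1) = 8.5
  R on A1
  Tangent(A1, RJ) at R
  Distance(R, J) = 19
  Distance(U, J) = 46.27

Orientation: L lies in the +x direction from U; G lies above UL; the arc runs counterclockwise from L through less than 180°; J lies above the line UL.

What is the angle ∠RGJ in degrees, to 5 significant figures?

65.898°

U is at the origin; UL is horizontal with |UL| = 28.3 and L on the +x side, so L = (28.300, 0.0000). The tangent condition forces GL to be normal to UL, so G = L + (0, 8.5) = (28.300, 8.5000). Since GR ⟂ RJ (tangency), |GJ| = √(8.5² + 19.0²) = 20.815 regardless of where R sits on A1. So J lies on both circle(U, 46.27) and circle(G, 20.815); the above-UL intersection is J = (37.425, 27.208). R is the foot of the tangent from J: R = (36.795, 8.2182).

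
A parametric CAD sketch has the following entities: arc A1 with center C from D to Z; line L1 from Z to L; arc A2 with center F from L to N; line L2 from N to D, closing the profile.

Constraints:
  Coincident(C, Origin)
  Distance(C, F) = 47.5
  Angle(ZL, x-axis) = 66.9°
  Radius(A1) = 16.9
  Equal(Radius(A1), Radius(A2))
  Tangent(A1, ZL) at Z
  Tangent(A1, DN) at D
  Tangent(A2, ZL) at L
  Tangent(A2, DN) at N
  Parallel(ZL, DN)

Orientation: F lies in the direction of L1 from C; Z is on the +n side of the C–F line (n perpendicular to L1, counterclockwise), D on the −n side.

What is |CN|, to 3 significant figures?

50.4

The slot axis is L1's direction at 66.9°, so u = (cos 66.9°, sin 66.9°) = (0.392, 0.920) and n = (−sin 66.9°, cos 66.9°) = (-0.920, 0.392). C is at the origin and F lies 47.5 along u from C, so F = 47.5·u = (18.6, 43.7). Tangency of A1 to both parallel lines with radius 16.9 puts Z and D at C ± 16.9·n: Z = (-15.5, 6.63), D = (15.5, -6.63). Equal radii place L and N the same way about F: L = F + 16.9·n = (3.09, 50.3), N = F − 16.9·n = (34.2, 37.1). Then |CN| = |N − C| = 50.4.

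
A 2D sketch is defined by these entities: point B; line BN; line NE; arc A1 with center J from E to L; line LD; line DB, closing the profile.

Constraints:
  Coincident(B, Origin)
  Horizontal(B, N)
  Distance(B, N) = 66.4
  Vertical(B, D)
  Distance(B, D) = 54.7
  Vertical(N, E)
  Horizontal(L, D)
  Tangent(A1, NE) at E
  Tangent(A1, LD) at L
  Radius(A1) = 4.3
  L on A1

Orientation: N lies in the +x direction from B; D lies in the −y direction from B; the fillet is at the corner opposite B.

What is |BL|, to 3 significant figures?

82.8

B is at the origin; BN is horizontal with |BN| = 66.4 and N on the +x side, so N = (66.4, 0.00). BD is vertical with |BD| = 54.7 and D on the −y side, so D = (0.00, -54.7). The virtual corner opposite B is at (66.4, -54.7). A1 meets NE tangentially, so JE is at right angles to NE and tangency of A1 to LD means the radius JL is perpendicular to LD, with radius 4.3, so the center J sits 4.3 in from both sides at J = (62.1, -50.4). That places the tangent points at E = (66.4, -50.4) on NE and L = (62.1, -54.7) on LD. Then |BL| = |L − B| = 82.8.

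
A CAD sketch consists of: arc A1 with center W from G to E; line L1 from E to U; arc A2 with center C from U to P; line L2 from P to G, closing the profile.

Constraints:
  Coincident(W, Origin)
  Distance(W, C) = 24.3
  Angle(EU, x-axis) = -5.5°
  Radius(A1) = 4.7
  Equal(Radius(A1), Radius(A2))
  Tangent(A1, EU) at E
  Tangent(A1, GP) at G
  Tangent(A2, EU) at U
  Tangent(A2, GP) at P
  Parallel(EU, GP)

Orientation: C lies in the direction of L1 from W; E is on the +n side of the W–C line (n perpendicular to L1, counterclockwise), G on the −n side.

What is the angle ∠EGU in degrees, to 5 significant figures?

68.852°

Tangency of A1 to both parallel lines with radius 4.7 puts E and G at W ± 4.7·n: E = (0.45048, 4.6784), G = (-0.45048, -4.6784). Equal radii place U and P the same way about C: U = C + 4.7·n = (24.639, 2.3493), P = C − 4.7·n = (23.738, -7.0074). Then cos ∠EGU = GE·GU / (|GE||GU|), giving 68.852°.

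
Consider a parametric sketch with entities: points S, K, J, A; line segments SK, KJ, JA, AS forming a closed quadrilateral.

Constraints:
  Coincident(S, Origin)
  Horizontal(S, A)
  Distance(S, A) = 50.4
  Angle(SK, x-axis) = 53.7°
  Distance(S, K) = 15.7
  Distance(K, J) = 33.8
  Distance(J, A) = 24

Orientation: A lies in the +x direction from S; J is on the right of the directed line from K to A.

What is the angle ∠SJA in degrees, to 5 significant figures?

121.62°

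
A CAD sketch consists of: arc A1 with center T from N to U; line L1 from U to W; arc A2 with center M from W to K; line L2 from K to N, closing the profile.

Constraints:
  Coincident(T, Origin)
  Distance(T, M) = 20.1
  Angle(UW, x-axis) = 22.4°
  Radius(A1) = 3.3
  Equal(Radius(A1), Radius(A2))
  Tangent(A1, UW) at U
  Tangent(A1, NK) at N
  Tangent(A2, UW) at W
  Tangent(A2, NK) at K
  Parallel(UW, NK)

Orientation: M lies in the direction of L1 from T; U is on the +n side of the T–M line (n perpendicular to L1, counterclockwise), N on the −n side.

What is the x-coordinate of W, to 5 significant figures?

17.326

The slot axis is L1's direction at 22.4°, so u = (cos 22.4°, sin 22.4°) = (0.92455, 0.38107) and n = (−sin 22.4°, cos 22.4°) = (-0.38107, 0.92455). T is at the origin and M lies 20.1 along u from T, so M = 20.1·u = (18.583, 7.6595). Tangency of A1 to both parallel lines with radius 3.3 puts U and N at T ± 3.3·n: U = (-1.2575, 3.0510), N = (1.2575, -3.0510). Equal radii place W and K the same way about M: W = M + 3.3·n = (17.326, 10.711), K = M − 3.3·n = (19.841, 4.6085). So W.x = 17.326.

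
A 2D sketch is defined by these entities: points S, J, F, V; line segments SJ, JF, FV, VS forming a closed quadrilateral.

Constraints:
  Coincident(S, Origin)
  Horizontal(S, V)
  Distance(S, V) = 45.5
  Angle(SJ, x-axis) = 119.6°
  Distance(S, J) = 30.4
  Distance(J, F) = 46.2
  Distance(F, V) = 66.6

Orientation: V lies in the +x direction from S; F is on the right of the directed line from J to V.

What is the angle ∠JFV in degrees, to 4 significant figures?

68.96°

Checks: |JF| = 46.20 ✓; |FV| = 66.60 ✓.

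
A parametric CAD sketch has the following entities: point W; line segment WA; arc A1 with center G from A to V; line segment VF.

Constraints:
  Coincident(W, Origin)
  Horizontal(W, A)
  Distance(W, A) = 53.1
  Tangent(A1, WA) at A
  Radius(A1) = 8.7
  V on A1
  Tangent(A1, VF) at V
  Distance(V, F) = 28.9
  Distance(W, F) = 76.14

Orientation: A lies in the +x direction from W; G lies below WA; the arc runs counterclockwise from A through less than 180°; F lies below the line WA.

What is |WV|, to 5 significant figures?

49.276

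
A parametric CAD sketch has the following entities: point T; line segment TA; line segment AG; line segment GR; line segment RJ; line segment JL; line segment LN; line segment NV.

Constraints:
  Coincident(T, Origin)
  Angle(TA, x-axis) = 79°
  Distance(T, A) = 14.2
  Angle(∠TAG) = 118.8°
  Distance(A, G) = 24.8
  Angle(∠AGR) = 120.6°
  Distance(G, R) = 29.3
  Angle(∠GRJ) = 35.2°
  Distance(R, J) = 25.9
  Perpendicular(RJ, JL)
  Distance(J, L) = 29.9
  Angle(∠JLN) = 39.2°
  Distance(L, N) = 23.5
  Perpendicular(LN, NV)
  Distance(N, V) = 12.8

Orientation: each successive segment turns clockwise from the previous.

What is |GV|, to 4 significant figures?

13.62

∠JLN = 39.2° gives LN at -57.20° from the x-axis; with |LN| = 23.5, N = (38.56, 14.91). LN ⟂ NV, so NV runs at -147.2°; with |NV| = 12.8, V = (27.80, 7.981). Then |GV| = |V − G| = 13.62.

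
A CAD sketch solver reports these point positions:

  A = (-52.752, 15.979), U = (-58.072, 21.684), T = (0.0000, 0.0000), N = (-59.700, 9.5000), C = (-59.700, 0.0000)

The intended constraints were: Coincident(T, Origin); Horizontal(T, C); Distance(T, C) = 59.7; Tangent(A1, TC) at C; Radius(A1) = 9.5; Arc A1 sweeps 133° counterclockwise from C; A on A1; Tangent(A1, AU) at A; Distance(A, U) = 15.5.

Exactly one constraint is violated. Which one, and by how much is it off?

Distance(A, U) = 15.5 — off by 7.70.

T = (0.00, 0.00) ✓; T.y = 0.00, C.y = 0.00 ✓; |TC| = 59.70 ✓; ∠(NC, CT) = 90.00° ✓; |NC| = 9.500 ✓; bearing(N→A) − bearing(N→C) = 133.0° ✓; |NA| = 9.500 ✓; ∠(NA, AU) = 90.00° ✓; |AU| = 7.801 ✗.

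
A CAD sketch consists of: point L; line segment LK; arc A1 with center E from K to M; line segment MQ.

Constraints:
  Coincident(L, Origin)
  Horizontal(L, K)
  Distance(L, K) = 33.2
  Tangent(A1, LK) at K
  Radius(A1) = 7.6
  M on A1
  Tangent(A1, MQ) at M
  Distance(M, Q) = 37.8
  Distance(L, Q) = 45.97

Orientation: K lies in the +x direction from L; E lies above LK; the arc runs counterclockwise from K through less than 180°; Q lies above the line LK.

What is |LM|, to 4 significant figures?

41.16

L is at the origin; LK is horizontal with |LK| = 33.2 and K on the +x side, so K = (33.20, 0.000). A1 meets LK tangentially, so EK is at right angles to LK, so E = K + (0, 7.6) = (33.20, 7.600). Since EM ⟂ MQ (tangency), |EQ| = √(7.6² + 37.8²) = 38.56 regardless of where M sits on A1. So Q lies on both circle(L, 45.97) and circle(E, 38.56); the above-LK intersection is Q = (17.14, 42.65). M is the foot of the tangent from Q: M = (39.35, 12.06).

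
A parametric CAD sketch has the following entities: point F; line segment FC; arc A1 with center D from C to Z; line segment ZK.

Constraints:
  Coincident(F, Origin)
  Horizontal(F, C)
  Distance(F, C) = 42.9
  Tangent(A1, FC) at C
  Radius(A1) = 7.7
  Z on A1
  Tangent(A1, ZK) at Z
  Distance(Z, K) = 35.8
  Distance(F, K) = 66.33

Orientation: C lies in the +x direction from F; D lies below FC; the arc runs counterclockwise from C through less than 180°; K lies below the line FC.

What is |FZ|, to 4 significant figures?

37.40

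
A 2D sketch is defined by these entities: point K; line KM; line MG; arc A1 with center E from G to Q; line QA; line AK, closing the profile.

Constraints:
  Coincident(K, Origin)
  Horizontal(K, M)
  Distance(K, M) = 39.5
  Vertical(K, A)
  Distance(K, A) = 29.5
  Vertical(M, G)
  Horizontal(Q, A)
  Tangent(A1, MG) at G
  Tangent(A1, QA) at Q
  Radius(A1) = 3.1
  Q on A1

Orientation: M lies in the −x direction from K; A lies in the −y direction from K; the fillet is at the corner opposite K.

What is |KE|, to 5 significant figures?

44.966

KA is vertical with |KA| = 29.5 and A on the −y side, so A = (0.0000, -29.500). The virtual corner opposite K is at (-39.500, -29.500). Since A1 is tangent to MG there, EG ⟂ MG and since A1 is tangent to QA there, EQ ⟂ QA, with radius 3.1, so the center E sits 3.1 in from both sides at E = (-36.400, -26.400). Then |KE| = |E − K| = 44.966.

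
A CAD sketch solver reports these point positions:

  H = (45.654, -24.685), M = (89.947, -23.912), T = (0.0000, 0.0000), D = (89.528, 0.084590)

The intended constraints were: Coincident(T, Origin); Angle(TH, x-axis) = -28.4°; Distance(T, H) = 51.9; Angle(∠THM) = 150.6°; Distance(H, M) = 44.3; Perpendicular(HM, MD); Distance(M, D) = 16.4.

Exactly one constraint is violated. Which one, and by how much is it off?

Distance(M, D) = 16.4 — off by 7.60.

T = (0.00, 0.00) ✓; TH at -28.40° ✓; |TH| = 51.90 ✓; ∠THM = 150.6° ✓; |HM| = 44.30 ✓; ∠(HM, MD) = 90.00° ✓; |MD| = 24.00 ✗.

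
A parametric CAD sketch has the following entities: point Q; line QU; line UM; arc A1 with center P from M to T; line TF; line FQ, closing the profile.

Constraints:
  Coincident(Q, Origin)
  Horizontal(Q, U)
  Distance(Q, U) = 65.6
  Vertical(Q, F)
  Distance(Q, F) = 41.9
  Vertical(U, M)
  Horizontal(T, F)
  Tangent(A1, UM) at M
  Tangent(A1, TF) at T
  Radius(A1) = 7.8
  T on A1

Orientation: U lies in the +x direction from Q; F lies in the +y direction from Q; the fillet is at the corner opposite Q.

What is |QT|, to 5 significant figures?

71.389

Q is at the origin; QU is horizontal with |QU| = 65.6 and U on the +x side, so U = (65.600, 0.0000). QF is vertical with |QF| = 41.9 and F on the +y side, so F = (0.0000, 41.900). The virtual corner opposite Q is at (65.600, 41.900). A1 meets UM tangentially, so PM is at right angles to UM and tangency of A1 to TF means the radius PT is perpendicular to TF, with radius 7.8, so the center P sits 7.8 in from both sides at P = (57.800, 34.100). That places the tangent points at M = (65.600, 34.100) on UM and T = (57.800, 41.900) on TF. Then |QT| = |T − Q| = 71.389.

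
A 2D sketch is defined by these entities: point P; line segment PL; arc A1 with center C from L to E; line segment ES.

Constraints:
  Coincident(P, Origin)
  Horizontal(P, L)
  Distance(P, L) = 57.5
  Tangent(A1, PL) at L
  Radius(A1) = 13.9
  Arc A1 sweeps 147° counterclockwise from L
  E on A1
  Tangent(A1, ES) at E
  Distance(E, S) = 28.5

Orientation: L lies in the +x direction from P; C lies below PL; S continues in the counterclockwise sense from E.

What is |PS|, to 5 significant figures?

84.491

On A1, L sits at bearing 90° from C; a 147° counterclockwise sweep puts E at bearing 237°, so E = C + 13.9·(cos 237°, sin 237°) = (49.930, -25.558). Since A1 is tangent to ES there, CE ⟂ ES, so ES runs along (−sin 237°, cos 237°); with |ES| = 28.5, S = (73.832, -41.080). Then |PS| = |S − P| = 84.491.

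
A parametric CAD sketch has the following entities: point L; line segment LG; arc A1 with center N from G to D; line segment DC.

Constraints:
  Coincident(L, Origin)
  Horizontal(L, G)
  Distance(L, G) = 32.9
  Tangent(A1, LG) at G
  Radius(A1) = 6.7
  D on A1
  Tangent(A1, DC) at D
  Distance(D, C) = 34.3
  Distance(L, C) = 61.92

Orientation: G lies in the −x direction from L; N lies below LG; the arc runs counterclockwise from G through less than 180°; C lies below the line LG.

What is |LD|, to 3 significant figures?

39.6

L is at the origin; L and G share the same y with |LG| = 32.9 and G on the −x side, so G = (-32.9, 0.00). The tangent condition forces NG to be normal to LG, so N = G + (0, -6.7) = (-32.9, -6.70). Since ND ⟂ DC (tangency), |NC| = √(6.7² + 34.3²) = 34.9 regardless of where D sits on A1. So C lies on both circle(L, 61.92) and circle(N, 34.9); the below-LG intersection is C = (-49.2, -37.6). D is the foot of the tangent from C: D = (-39.3, -4.77).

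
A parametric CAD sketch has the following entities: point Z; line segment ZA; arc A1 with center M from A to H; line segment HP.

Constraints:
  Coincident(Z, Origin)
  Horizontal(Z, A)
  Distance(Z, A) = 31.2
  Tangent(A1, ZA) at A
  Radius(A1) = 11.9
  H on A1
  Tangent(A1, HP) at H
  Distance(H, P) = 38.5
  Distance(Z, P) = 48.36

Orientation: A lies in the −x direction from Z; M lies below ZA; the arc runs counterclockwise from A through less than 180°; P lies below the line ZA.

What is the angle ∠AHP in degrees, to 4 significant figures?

111.7°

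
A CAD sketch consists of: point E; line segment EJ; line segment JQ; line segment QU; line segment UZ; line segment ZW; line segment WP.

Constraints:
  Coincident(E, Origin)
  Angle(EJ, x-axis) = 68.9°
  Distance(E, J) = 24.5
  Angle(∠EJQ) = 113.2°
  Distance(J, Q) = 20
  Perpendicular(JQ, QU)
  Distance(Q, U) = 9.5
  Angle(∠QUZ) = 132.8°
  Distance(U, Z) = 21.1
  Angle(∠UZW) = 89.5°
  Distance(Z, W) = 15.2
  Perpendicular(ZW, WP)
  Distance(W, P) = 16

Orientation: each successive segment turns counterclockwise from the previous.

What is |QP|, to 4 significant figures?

14.00

E is at the origin; EJ runs at 68.9° with length 24.5, so J = (8.820, 22.86). ∠EJQ = 113.2° gives JQ at 135.7° from the x-axis; with |JQ| = 20.0, Q = (-5.494, 36.83). JQ is perpendicular to QU, so QU runs at -134.3°; with |QU| = 9.5, U = (-12.13, 30.03). ∠QUZ = 132.8° gives UZ at -87.10° from the x-axis; with |UZ| = 21.1, Z = (-11.06, 8.954). ∠UZW = 89.5° gives ZW at 3.400° from the x-axis; with |ZW| = 15.2, W = (4.112, 9.855). ZW is perpendicular to WP, so WP runs at 93.40°; with |WP| = 16.0, P = (3.163, 25.83). Then |QP| = |P − Q| = 14.00.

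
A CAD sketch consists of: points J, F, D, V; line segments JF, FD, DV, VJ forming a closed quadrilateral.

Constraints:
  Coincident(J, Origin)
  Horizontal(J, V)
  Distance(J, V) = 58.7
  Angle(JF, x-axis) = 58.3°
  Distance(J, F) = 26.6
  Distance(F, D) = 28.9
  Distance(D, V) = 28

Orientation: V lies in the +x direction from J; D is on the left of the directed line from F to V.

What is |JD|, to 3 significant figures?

48.7

Checks: |JV| = 58.70 ✓; |JF| = 26.60 ✓; |FD| = 28.90 ✓; |DV| = 28.00 ✓.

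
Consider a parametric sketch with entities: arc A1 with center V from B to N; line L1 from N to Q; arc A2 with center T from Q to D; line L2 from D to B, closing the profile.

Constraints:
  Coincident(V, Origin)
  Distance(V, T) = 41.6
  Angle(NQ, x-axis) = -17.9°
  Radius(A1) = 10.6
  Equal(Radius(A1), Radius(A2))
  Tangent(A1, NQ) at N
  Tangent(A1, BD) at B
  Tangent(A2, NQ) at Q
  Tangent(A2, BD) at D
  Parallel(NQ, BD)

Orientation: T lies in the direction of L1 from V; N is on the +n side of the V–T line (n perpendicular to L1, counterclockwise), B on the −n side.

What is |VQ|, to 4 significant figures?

42.93

The slot axis is L1's direction at -17.9°, so u = (cos -17.9°, sin -17.9°) = (0.9516, -0.3074) and n = (−sin -17.9°, cos -17.9°) = (0.3074, 0.9516). V is at the origin and T lies 41.6 along u from V, so T = 41.6·u = (39.59, -12.79). Tangency of A1 to both parallel lines with radius 10.6 puts N and B at V ± 10.6·n: N = (3.258, 10.09), B = (-3.258, -10.09). Equal radii place Q and D the same way about T: Q = T + 10.6·n = (42.84, -2.699), D = T − 10.6·n = (36.33, -22.87). Then |VQ| = |Q − V| = 42.93.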